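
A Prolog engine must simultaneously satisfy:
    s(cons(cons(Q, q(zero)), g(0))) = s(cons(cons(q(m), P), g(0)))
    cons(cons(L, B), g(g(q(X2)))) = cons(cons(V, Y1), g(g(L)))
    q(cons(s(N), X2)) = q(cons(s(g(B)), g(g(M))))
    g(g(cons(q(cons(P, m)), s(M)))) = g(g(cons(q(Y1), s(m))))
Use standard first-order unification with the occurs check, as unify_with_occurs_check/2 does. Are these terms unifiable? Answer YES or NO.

YES

Decompose s/1: cons(cons(Q, q(zero)), g(0)) = cons(cons(q(m), P), g(0)).
Decompose cons/2: cons(Q, q(zero)) = cons(q(m), P),  g(0) = g(0).
Decompose cons/2: Q = q(m),  q(zero) = P.
Bind Q := q(m); no other remaining equation mentions Q.
Bind P := q(zero); substituting into the one remaining equation that mentions P gives: g(g(cons(q(cons(q(zero), m)), s(M)))) = g(g(cons(q(Y1), s(m)))).
Delete trivial equation g(0) = g(0).
Decompose cons/2: cons(L, B) = cons(V, Y1),  g(g(q(X2))) = g(g(L)).
Decompose cons/2: L = V,  B = Y1.
Bind L := V; substituting into the one remaining equation that mentions L gives: g(g(q(X2))) = g(g(V)).
Bind B := Y1; substituting into the one remaining equation that mentions B gives: q(cons(s(N), X2)) = q(cons(s(g(Y1)), g(g(M)))).
Decompose g/1: g(q(X2)) = g(V).
Decompose g/1: q(X2) = V.
Bind V := q(X2); no other remaining equation mentions V. Substituting into the earlier binding gives L := q(X2).
Decompose q/1: cons(s(N), X2) = cons(s(g(Y1)), g(g(M))).
Decompose cons/2: s(N) = s(g(Y1)),  X2 = g(g(M)).
Decompose s/1: N = g(Y1).
Bind N := g(Y1); no other remaining equation mentions N.
Bind X2 := g(g(M)); no other remaining equation mentions X2. Substituting into the earlier bindings gives L := q(g(g(M))), V := q(g(g(M))).
Decompose g/1: g(cons(q(cons(q(zero), m)), s(M))) = g(cons(q(Y1), s(m))).
Decompose g/1: cons(q(cons(q(zero), m)), s(M)) = cons(q(Y1), s(m)).
Decompose cons/2: q(cons(q(zero), m)) = q(Y1),  s(M) = s(m).
Decompose q/1: cons(q(zero), m) = Y1.
Bind Y1 := cons(q(zero), m); no other remaining equation mentions Y1. Substituting into the earlier bindings gives B := cons(q(zero), m), N := g(cons(q(zero), m)).
Decompose s/1: M = m.
Bind M := m. Substituting into the earlier bindings gives L := q(g(g(m))), V := q(g(g(m))), X2 := g(g(m)).
No equations remain and no clash or occurs-check failure arose, so a unifier exists.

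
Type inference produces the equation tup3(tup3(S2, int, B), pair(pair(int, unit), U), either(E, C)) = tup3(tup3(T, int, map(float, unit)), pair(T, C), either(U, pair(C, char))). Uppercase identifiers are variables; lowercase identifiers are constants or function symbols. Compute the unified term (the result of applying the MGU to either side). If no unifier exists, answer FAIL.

FAIL

Decompose tup3/3: tup3(S2, int, B) = tup3(T, int, map(float, unit)),  pair(pair(int, unit), U) = pair(T, C),  either(E, C) = either(U, pair(C, char)).
Decompose tup3/3: S2 = T,  int = int,  B = map(float, unit).
Bind S2 := T; no other remaining equation mentions S2.
Delete trivial equation int = int.
Bind B := map(float, unit); no other remaining equation mentions B.
Decompose pair/2: pair(int, unit) = T,  U = C.
Bind T := pair(int, unit); no other remaining equation mentions T. Substituting into the earlier binding gives S2 := pair(int, unit).
Bind U := C; substituting into the remaining equation gives: either(E, C) = either(C, pair(C, char)).
Decompose either/2: E = C,  C = pair(C, char).
Bind E := C; no other remaining equation mentions E.
Occurs check fails: C occurs in pair(C, char); the equation C = pair(C, char) has no finite solution.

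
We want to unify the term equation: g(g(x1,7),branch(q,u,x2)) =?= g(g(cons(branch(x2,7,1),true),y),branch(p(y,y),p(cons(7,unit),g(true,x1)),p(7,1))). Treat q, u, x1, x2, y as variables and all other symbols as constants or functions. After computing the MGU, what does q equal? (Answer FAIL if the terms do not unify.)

Decompose g/2: g(x1,7) =?= g(cons(branch(x2,7,1),true),y),  branch(q,u,x2) =?= branch(p(y,y),p(cons(7,unit),g(true,x1)),p(7,1)).
Decompose g/2: x1 =?= cons(branch(x2,7,1),true),  7 =?= y.
Bind x1 := cons(branch(x2,7,1),true); substituting into the one remaining equation that mentions x1 gives: branch(q,u,x2) =?= branch(p(y,y),p(cons(7,unit),g(true,cons(branch(x2,7,1),true))),p(7,1)).
Bind y := 7; substituting into the remaining equation gives: branch(q,u,x2) =?= branch(p(7,7),p(cons(7,unit),g(true,cons(branch(x2,7,1),true))),p(7,1)).
Decompose branch/3: q =?= p(7,7),  u =?= p(cons(7,unit),g(true,cons(branch(x2,7,1),true))),  x2 =?= p(7,1).
Bind q := p(7,7); no other remaining equation mentions q.
Bind u := p(cons(7,unit),g(true,cons(branch(x2,7,1),true))); no other remaining equation mentions u.
Bind x2 := p(7,1). Substituting into the earlier bindings gives x1 := cons(branch(p(7,1),7,1),true), u := p(cons(7,unit),g(true,cons(branch(p(7,1),7,1),true))).
MGU = { x1 ↦ cons(branch(p(7,1),7,1),true), y ↦ 7, q ↦ p(7,7), u ↦ p(cons(7,unit),g(true,cons(branch(p(7,1),7,1),true))), x2 ↦ p(7,1) }, so q ↦ p(7,7).

p(7,7)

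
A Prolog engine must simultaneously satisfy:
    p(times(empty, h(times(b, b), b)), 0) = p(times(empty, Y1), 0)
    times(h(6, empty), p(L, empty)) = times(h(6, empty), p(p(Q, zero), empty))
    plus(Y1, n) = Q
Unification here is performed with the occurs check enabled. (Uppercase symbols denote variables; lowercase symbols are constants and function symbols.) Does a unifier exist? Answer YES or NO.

YES

Decompose p/2: times(empty, h(times(b, b), b)) = times(empty, Y1),  0 = 0.
Decompose times/2: empty = empty,  h(times(b, b), b) = Y1.
Delete trivial equation empty = empty.
Bind Y1 := h(times(b, b), b); substituting into the one remaining equation that mentions Y1 gives: plus(h(times(b, b), b), n) = Q.
Delete trivial equation 0 = 0.
Decompose times/2: h(6, empty) = h(6, empty),  p(L, empty) = p(p(Q, zero), empty).
Delete trivial equation h(6, empty) = h(6, empty).
Decompose p/2: L = p(Q, zero),  empty = empty.
Bind L := p(Q, zero); no other remaining equation mentions L.
Delete trivial equation empty = empty.
Bind Q := plus(h(times(b, b), b), n). Substituting into the earlier binding gives L := p(plus(h(times(b, b), b), n), zero).
No equations remain and no clash or occurs-check failure arose, so a unifier exists.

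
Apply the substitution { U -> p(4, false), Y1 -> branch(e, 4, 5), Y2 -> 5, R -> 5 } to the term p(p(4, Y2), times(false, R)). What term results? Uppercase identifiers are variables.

p(p(4, 5), times(false, 5))

Replace each occurrence of Y2 with 5.
Replace each occurrence of R with 5.
Result: p(p(4, 5), times(false, 5)).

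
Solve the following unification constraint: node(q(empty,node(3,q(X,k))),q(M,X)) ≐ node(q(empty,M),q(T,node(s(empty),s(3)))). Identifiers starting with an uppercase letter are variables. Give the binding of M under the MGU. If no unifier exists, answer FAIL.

node(3,q(node(s(empty),s(3)),k))

Decompose node/2: q(empty,node(3,q(X,k))) ≐ q(empty,M),  q(M,X) ≐ q(T,node(s(empty),s(3))).
Decompose q/2: empty ≐ empty,  node(3,q(X,k)) ≐ M.
Delete trivial equation empty ≐ empty.
Bind M := node(3,q(X,k)); substituting into the remaining equation gives: q(node(3,q(X,k)),X) ≐ q(T,node(s(empty),s(3))).
Decompose q/2: node(3,q(X,k)) ≐ T,  X ≐ node(s(empty),s(3)).
Bind T := node(3,q(X,k)); no other remaining equation mentions T.
Bind X := node(s(empty),s(3)). Substituting into the earlier bindings gives M := node(3,q(node(s(empty),s(3)),k)), T := node(3,q(node(s(empty),s(3)),k)).
MGU = { M -> node(3,q(node(s(empty),s(3)),k)), T -> node(3,q(node(s(empty),s(3)),k)), X -> node(s(empty),s(3)) }, so M -> node(3,q(node(s(empty),s(3)),k)).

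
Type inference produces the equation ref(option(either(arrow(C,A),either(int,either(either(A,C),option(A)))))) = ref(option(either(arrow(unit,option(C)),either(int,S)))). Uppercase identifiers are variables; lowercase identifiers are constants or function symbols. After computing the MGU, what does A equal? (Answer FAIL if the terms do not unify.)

option(unit)

Decompose ref/1: option(either(arrow(C,A),either(int,either(either(A,C),option(A))))) = option(either(arrow(unit,option(C)),either(int,S))).
Decompose option/1: either(arrow(C,A),either(int,either(either(A,C),option(A)))) = either(arrow(unit,option(C)),either(int,S)).
Decompose either/2: arrow(C,A) = arrow(unit,option(C)),  either(int,either(either(A,C),option(A))) = either(int,S).
Decompose arrow/2: C = unit,  A = option(C).
Bind C := unit; substituting into the remaining equations gives: A = option(unit),  either(int,either(either(A,unit),option(A))) = either(int,S).
Bind A := option(unit); substituting into the remaining equation gives: either(int,either(either(option(unit),unit),option(option(unit)))) = either(int,S).
Decompose either/2: int = int,  either(either(option(unit),unit),option(option(unit))) = S.
Delete trivial equation int = int.
Bind S := either(either(option(unit),unit),option(option(unit))).
MGU = { C -> unit, A -> option(unit), S -> either(either(option(unit),unit),option(option(unit))) }, so A -> option(unit).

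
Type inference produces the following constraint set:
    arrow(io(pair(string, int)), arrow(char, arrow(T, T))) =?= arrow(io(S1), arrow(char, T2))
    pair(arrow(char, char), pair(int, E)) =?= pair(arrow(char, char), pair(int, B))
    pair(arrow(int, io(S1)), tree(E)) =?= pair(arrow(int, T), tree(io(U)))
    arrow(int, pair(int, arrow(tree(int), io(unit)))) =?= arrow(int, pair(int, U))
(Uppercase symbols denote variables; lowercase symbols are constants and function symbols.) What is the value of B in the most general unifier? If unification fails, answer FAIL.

io(arrow(tree(int), io(unit)))

Decompose arrow/2: io(pair(string, int)) =?= io(S1),  arrow(char, arrow(T, T)) =?= arrow(char, T2).
Decompose io/1: pair(string, int) =?= S1.
Bind S1 := pair(string, int); substituting into the one remaining equation that mentions S1 gives: pair(arrow(int, io(pair(string, int))), tree(E)) =?= pair(arrow(int, T), tree(io(U))).
Decompose arrow/2: char =?= char,  arrow(T, T) =?= T2.
Delete trivial equation char =?= char.
Bind T2 := arrow(T, T); no other remaining equation mentions T2.
Decompose pair/2: arrow(char, char) =?= arrow(char, char),  pair(int, E) =?= pair(int, B).
Delete trivial equation arrow(char, char) =?= arrow(char, char).
Decompose pair/2: int =?= int,  E =?= B.
Delete trivial equation int =?= int.
Bind E := B; substituting into the one remaining equation that mentions E gives: pair(arrow(int, io(pair(string, int))), tree(B)) =?= pair(arrow(int, T), tree(io(U))).
Decompose pair/2: arrow(int, io(pair(string, int))) =?= arrow(int, T),  tree(B) =?= tree(io(U)).
Decompose arrow/2: int =?= int,  io(pair(string, int)) =?= T.
Delete trivial equation int =?= int.
Bind T := io(pair(string, int)); no other remaining equation mentions T. Substituting into the earlier binding gives T2 := arrow(io(pair(string, int)), io(pair(string, int))).
Decompose tree/1: B =?= io(U).
Bind B := io(U); no other remaining equation mentions B. Substituting into the earlier binding gives E := io(U).
Decompose arrow/2: int =?= int,  pair(int, arrow(tree(int), io(unit))) =?= pair(int, U).
Delete trivial equation int =?= int.
Decompose pair/2: int =?= int,  arrow(tree(int), io(unit)) =?= U.
Delete trivial equation int =?= int.
Bind U := arrow(tree(int), io(unit)). Substituting into the earlier bindings gives E := io(arrow(tree(int), io(unit))), B := io(arrow(tree(int), io(unit))).
MGU = { S1 -> pair(string, int), T2 -> arrow(io(pair(string, int)), io(pair(string, int))), E -> io(arrow(tree(int), io(unit))), T -> io(pair(string, int)), B -> io(arrow(tree(int), io(unit))), U -> arrow(tree(int), io(unit)) }, so B -> io(arrow(tree(int), io(unit))).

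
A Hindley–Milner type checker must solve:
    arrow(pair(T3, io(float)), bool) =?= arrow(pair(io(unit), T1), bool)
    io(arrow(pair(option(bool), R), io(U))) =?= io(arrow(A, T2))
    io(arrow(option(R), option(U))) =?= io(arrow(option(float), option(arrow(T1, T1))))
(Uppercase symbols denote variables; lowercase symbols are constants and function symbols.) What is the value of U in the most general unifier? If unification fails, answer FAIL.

Decompose arrow/2: pair(T3, io(float)) =?= pair(io(unit), T1),  bool =?= bool.
Decompose pair/2: T3 =?= io(unit),  io(float) =?= T1.
Bind T3 := io(unit); no other remaining equation mentions T3.
Bind T1 := io(float); substituting into the one remaining equation that mentions T1 gives: io(arrow(option(R), option(U))) =?= io(arrow(option(float), option(arrow(io(float), io(float))))).
Delete trivial equation bool =?= bool.
Decompose io/1: arrow(pair(option(bool), R), io(U)) =?= arrow(A, T2).
Decompose arrow/2: pair(option(bool), R) =?= A,  io(U) =?= T2.
Bind A := pair(option(bool), R); no other remaining equation mentions A.
Bind T2 := io(U); no other remaining equation mentions T2.
Decompose io/1: arrow(option(R), option(U)) =?= arrow(option(float), option(arrow(io(float), io(float)))).
Decompose arrow/2: option(R) =?= option(float),  option(U) =?= option(arrow(io(float), io(float))).
Decompose option/1: R =?= float.
Bind R := float; no other remaining equation mentions R. Substituting into the earlier binding gives A := pair(option(bool), float).
Decompose option/1: U =?= arrow(io(float), io(float)).
Bind U := arrow(io(float), io(float)). Substituting into the earlier binding gives T2 := io(arrow(io(float), io(float))).
MGU = { T3 -> io(unit), T1 -> io(float), A -> pair(option(bool), float), T2 -> io(arrow(io(float), io(float))), R -> float, U -> arrow(io(float), io(float)) }, so U -> arrow(io(float), io(float)).

arrow(io(float), io(float))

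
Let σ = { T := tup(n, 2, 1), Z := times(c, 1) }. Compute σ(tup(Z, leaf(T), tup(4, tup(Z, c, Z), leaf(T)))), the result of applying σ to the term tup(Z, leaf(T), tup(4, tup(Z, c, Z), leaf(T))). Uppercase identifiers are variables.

Replace each occurrence of T with tup(n, 2, 1).
Replace each occurrence of Z with times(c, 1).
Result: tup(times(c, 1), leaf(tup(n, 2, 1)), tup(4, tup(times(c, 1), c, times(c, 1)), leaf(tup(n, 2, 1)))).

tup(times(c, 1), leaf(tup(n, 2, 1)), tup(4, tup(times(c, 1), c, times(c, 1)), leaf(tup(n, 2, 1))))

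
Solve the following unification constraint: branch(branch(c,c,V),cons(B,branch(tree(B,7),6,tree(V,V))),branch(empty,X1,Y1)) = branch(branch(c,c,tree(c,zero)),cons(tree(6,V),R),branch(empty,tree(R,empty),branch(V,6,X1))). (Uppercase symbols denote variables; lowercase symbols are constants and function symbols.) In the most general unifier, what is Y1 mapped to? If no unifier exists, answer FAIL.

branch(tree(c,zero),6,tree(branch(tree(tree(6,tree(c,zero)),7),6,tree(tree(c,zero),tree(c,zero))),empty))

Decompose branch/3: branch(c,c,V) = branch(c,c,tree(c,zero)),  cons(B,branch(tree(B,7),6,tree(V,V))) = cons(tree(6,V),R),  branch(empty,X1,Y1) = branch(empty,tree(R,empty),branch(V,6,X1)).
Decompose branch/3: c = c,  c = c,  V = tree(c,zero).
Delete trivial equation c = c.
Delete trivial equation c = c.
Bind V := tree(c,zero); substituting into the remaining equations gives: cons(B,branch(tree(B,7),6,tree(tree(c,zero),tree(c,zero)))) = cons(tree(6,tree(c,zero)),R),  branch(empty,X1,Y1) = branch(empty,tree(R,empty),branch(tree(c,zero),6,X1)).
Decompose cons/2: B = tree(6,tree(c,zero)),  branch(tree(B,7),6,tree(tree(c,zero),tree(c,zero))) = R.
Bind B := tree(6,tree(c,zero)); substituting into the one remaining equation that mentions B gives: branch(tree(tree(6,tree(c,zero)),7),6,tree(tree(c,zero),tree(c,zero))) = R.
Bind R := branch(tree(tree(6,tree(c,zero)),7),6,tree(tree(c,zero),tree(c,zero))); substituting into the remaining equation gives: branch(empty,X1,Y1) = branch(empty,tree(branch(tree(tree(6,tree(c,zero)),7),6,tree(tree(c,zero),tree(c,zero))),empty),branch(tree(c,zero),6,X1)).
Decompose branch/3: empty = empty,  X1 = tree(branch(tree(tree(6,tree(c,zero)),7),6,tree(tree(c,zero),tree(c,zero))),empty),  Y1 = branch(tree(c,zero),6,X1).
Delete trivial equation empty = empty.
Bind X1 := tree(branch(tree(tree(6,tree(c,zero)),7),6,tree(tree(c,zero),tree(c,zero))),empty); substituting into the remaining equation gives: Y1 = branch(tree(c,zero),6,tree(branch(tree(tree(6,tree(c,zero)),7),6,tree(tree(c,zero),tree(c,zero))),empty)).
Bind Y1 := branch(tree(c,zero),6,tree(branch(tree(tree(6,tree(c,zero)),7),6,tree(tree(c,zero),tree(c,zero))),empty)).
MGU = { V ↦ tree(c,zero), B ↦ tree(6,tree(c,zero)), R ↦ branch(tree(tree(6,tree(c,zero)),7),6,tree(tree(c,zero),tree(c,zero))), X1 ↦ tree(branch(tree(tree(6,tree(c,zero)),7),6,tree(tree(c,zero),tree(c,zero))),empty), Y1 ↦ branch(tree(c,zero),6,tree(branch(tree(tree(6,tree(c,zero)),7),6,tree(tree(c,zero),tree(c,zero))),empty)) }, so Y1 ↦ branch(tree(c,zero),6,tree(branch(tree(tree(6,tree(c,zero)),7),6,tree(tree(c,zero),tree(c,zero))),empty)).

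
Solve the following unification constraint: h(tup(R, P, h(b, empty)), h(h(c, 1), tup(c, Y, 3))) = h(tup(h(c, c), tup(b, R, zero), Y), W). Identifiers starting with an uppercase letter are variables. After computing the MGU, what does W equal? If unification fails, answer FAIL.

Decompose h/2: tup(R, P, h(b, empty)) = tup(h(c, c), tup(b, R, zero), Y),  h(h(c, 1), tup(c, Y, 3)) = W.
Decompose tup/3: R = h(c, c),  P = tup(b, R, zero),  h(b, empty) = Y.
Bind R := h(c, c); substituting into the one remaining equation that mentions R gives: P = tup(b, h(c, c), zero).
Bind P := tup(b, h(c, c), zero); no other remaining equation mentions P.
Bind Y := h(b, empty); substituting into the remaining equation gives: h(h(c, 1), tup(c, h(b, empty), 3)) = W.
Bind W := h(h(c, 1), tup(c, h(b, empty), 3)).
MGU = { R -> h(c, c), P -> tup(b, h(c, c), zero), Y -> h(b, empty), W -> h(h(c, 1), tup(c, h(b, empty), 3)) }, so W -> h(h(c, 1), tup(c, h(b, empty), 3)).

h(h(c, 1), tup(c, h(b, empty), 3))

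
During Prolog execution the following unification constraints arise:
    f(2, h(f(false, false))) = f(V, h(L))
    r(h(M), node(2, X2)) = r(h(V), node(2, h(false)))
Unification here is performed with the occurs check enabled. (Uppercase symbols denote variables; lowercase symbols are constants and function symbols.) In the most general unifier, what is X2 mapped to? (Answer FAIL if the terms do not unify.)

Decompose f/2: 2 = V,  h(f(false, false)) = h(L).
Bind V := 2; substituting into the one remaining equation that mentions V gives: r(h(M), node(2, X2)) = r(h(2), node(2, h(false))).
Decompose h/1: f(false, false) = L.
Bind L := f(false, false); no other remaining equation mentions L.
Decompose r/2: h(M) = h(2),  node(2, X2) = node(2, h(false)).
Decompose h/1: M = 2.
Bind M := 2; no other remaining equation mentions M.
Decompose node/2: 2 = 2,  X2 = h(false).
Delete trivial equation 2 = 2.
Bind X2 := h(false).
MGU = { V = 2, L = f(false, false), M = 2, X2 = h(false) }, so X2 = h(false).

h(false)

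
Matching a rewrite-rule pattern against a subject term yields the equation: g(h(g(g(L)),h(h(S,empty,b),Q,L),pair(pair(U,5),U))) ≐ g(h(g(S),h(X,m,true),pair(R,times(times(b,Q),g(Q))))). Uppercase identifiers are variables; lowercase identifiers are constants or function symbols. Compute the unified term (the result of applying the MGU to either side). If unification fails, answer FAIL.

g(h(g(g(true)),h(h(g(true),empty,b),m,true),pair(pair(times(times(b,m),g(m)),5),times(times(b,m),g(m)))))

Decompose g/1: h(g(g(L)),h(h(S,empty,b),Q,L),pair(pair(U,5),U)) ≐ h(g(S),h(X,m,true),pair(R,times(times(b,Q),g(Q)))).
Decompose h/3: g(g(L)) ≐ g(S),  h(h(S,empty,b),Q,L) ≐ h(X,m,true),  pair(pair(U,5),U) ≐ pair(R,times(times(b,Q),g(Q))).
Decompose g/1: g(L) ≐ S.
Bind S := g(L); substituting into the one remaining equation that mentions S gives: h(h(g(L),empty,b),Q,L) ≐ h(X,m,true).
Decompose h/3: h(g(L),empty,b) ≐ X,  Q ≐ m,  L ≐ true.
Bind X := h(g(L),empty,b); no other remaining equation mentions X.
Bind Q := m; substituting into the one remaining equation that mentions Q gives: pair(pair(U,5),U) ≐ pair(R,times(times(b,m),g(m))).
Bind L := true; no other remaining equation mentions L. Substituting into the earlier bindings gives S := g(true), X := h(g(true),empty,b).
Decompose pair/2: pair(U,5) ≐ R,  U ≐ times(times(b,m),g(m)).
Bind R := pair(U,5); no other remaining equation mentions R.
Bind U := times(times(b,m),g(m)). Substituting into the earlier binding gives R := pair(times(times(b,m),g(m)),5).
Applying the MGU to either side gives g(h(g(g(true)),h(h(g(true),empty,b),m,true),pair(pair(times(times(b,m),g(m)),5),times(times(b,m),g(m))))).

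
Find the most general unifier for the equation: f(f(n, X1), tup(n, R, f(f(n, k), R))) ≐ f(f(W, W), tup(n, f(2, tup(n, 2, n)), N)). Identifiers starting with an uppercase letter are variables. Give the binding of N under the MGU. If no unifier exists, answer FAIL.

Decompose f/2: f(n, X1) ≐ f(W, W),  tup(n, R, f(f(n, k), R)) ≐ tup(n, f(2, tup(n, 2, n)), N).
Decompose f/2: n ≐ W,  X1 ≐ W.
Bind W := n; substituting into the one remaining equation that mentions W gives: X1 ≐ n.
Bind X1 := n; no other remaining equation mentions X1.
Decompose tup/3: n ≐ n,  R ≐ f(2, tup(n, 2, n)),  f(f(n, k), R) ≐ N.
Delete trivial equation n ≐ n.
Bind R := f(2, tup(n, 2, n)); substituting into the remaining equation gives: f(f(n, k), f(2, tup(n, 2, n))) ≐ N.
Bind N := f(f(n, k), f(2, tup(n, 2, n))).
MGU = { W := n, X1 := n, R := f(2, tup(n, 2, n)), N := f(f(n, k), f(2, tup(n, 2, n))) }, so N := f(f(n, k), f(2, tup(n, 2, n))).

f(f(n, k), f(2, tup(n, 2, n)))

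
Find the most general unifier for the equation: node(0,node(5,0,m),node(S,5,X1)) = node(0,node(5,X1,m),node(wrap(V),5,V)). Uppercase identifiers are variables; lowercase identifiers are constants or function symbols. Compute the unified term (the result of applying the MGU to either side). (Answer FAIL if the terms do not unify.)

node(0,node(5,0,m),node(wrap(0),5,0))

Decompose node/3: 0 = 0,  node(5,0,m) = node(5,X1,m),  node(S,5,X1) = node(wrap(V),5,V).
Delete trivial equation 0 = 0.
Decompose node/3: 5 = 5,  0 = X1,  m = m.
Delete trivial equation 5 = 5.
Bind X1 := 0; substituting into the one remaining equation that mentions X1 gives: node(S,5,0) = node(wrap(V),5,V).
Delete trivial equation m = m.
Decompose node/3: S = wrap(V),  5 = 5,  0 = V.
Bind S := wrap(V); no other remaining equation mentions S.
Delete trivial equation 5 = 5.
Bind V := 0. Substituting into the earlier binding gives S := wrap(0).
Applying the MGU to either side gives node(0,node(5,0,m),node(wrap(0),5,0)).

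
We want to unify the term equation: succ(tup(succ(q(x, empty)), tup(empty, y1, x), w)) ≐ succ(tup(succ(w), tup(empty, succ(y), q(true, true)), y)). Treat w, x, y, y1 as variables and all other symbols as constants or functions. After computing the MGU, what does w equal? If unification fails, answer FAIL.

Decompose succ/1: tup(succ(q(x, empty)), tup(empty, y1, x), w) ≐ tup(succ(w), tup(empty, succ(y), q(true, true)), y).
Decompose tup/3: succ(q(x, empty)) ≐ succ(w),  tup(empty, y1, x) ≐ tup(empty, succ(y), q(true, true)),  w ≐ y.
Decompose succ/1: q(x, empty) ≐ w.
Bind w := q(x, empty); substituting into the one remaining equation that mentions w gives: q(x, empty) ≐ y.
Decompose tup/3: empty ≐ empty,  y1 ≐ succ(y),  x ≐ q(true, true).
Delete trivial equation empty ≐ empty.
Bind y1 := succ(y); no other remaining equation mentions y1.
Bind x := q(true, true); substituting into the remaining equation gives: q(q(true, true), empty) ≐ y. Substituting into the earlier binding gives w := q(q(true, true), empty).
Bind y := q(q(true, true), empty). Substituting into the earlier binding gives y1 := succ(q(q(true, true), empty)).
MGU = { w := q(q(true, true), empty), y1 := succ(q(q(true, true), empty)), x := q(true, true), y := q(q(true, true), empty) }, so w := q(q(true, true), empty).

q(q(true, true), empty)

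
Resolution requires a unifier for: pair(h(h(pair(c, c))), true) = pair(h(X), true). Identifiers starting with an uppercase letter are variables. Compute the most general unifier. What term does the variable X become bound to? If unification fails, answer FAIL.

Decompose pair/2: h(h(pair(c, c))) = h(X),  true = true.
Decompose h/1: h(pair(c, c)) = X.
Bind X := h(pair(c, c)); no other remaining equation mentions X.
Delete trivial equation true = true.
MGU = { X -> h(pair(c, c)) }, so X -> h(pair(c, c)).

h(pair(c, c))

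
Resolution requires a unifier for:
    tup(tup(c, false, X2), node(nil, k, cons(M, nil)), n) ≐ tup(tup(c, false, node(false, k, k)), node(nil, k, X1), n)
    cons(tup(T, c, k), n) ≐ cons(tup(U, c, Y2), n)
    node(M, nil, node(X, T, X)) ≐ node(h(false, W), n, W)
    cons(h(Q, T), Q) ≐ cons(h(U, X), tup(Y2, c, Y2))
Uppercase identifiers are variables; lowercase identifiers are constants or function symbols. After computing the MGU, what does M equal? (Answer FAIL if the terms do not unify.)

FAIL

Decompose tup/3: tup(c, false, X2) ≐ tup(c, false, node(false, k, k)),  node(nil, k, cons(M, nil)) ≐ node(nil, k, X1),  n ≐ n.
Decompose tup/3: c ≐ c,  false ≐ false,  X2 ≐ node(false, k, k).
Delete trivial equation c ≐ c.
Delete trivial equation false ≐ false.
Bind X2 := node(false, k, k); no other remaining equation mentions X2.
Decompose node/3: nil ≐ nil,  k ≐ k,  cons(M, nil) ≐ X1.
Delete trivial equation nil ≐ nil.
Delete trivial equation k ≐ k.
Bind X1 := cons(M, nil); no other remaining equation mentions X1.
Delete trivial equation n ≐ n.
Decompose cons/2: tup(T, c, k) ≐ tup(U, c, Y2),  n ≐ n.
Decompose tup/3: T ≐ U,  c ≐ c,  k ≐ Y2.
Bind T := U; substituting into the 2 remaining equations that mention T gives: node(M, nil, node(X, U, X)) ≐ node(h(false, W), n, W),  cons(h(Q, U), Q) ≐ cons(h(U, X), tup(Y2, c, Y2)).
Delete trivial equation c ≐ c.
Bind Y2 := k; substituting into the one remaining equation that mentions Y2 gives: cons(h(Q, U), Q) ≐ cons(h(U, X), tup(k, c, k)).
Delete trivial equation n ≐ n.
Decompose node/3: M ≐ h(false, W),  nil ≐ n,  node(X, U, X) ≐ W.
Bind M := h(false, W); no other remaining equation mentions M. Substituting into the earlier binding gives X1 := cons(h(false, W), nil).
Clash: constants nil and n differ; no unifier exists.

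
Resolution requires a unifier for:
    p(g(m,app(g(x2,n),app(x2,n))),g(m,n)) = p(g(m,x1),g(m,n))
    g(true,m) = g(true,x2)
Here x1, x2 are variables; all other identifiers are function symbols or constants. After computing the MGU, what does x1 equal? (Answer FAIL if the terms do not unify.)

Decompose p/2: g(m,app(g(x2,n),app(x2,n))) = g(m,x1),  g(m,n) = g(m,n).
Decompose g/2: m = m,  app(g(x2,n),app(x2,n)) = x1.
Delete trivial equation m = m.
Bind x1 := app(g(x2,n),app(x2,n)); no other remaining equation mentions x1.
Delete trivial equation g(m,n) = g(m,n).
Decompose g/2: true = true,  m = x2.
Delete trivial equation true = true.
Bind x2 := m. Substituting into the earlier binding gives x1 := app(g(m,n),app(m,n)).
MGU = { x1 -> app(g(m,n),app(m,n)), x2 -> m }, so x1 -> app(g(m,n),app(m,n)).

app(g(m,n),app(m,n))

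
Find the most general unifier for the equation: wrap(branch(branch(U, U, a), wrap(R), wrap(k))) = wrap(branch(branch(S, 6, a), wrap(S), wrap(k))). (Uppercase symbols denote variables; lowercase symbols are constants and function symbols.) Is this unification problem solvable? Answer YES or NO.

YES

Decompose wrap/1: branch(branch(U, U, a), wrap(R), wrap(k)) = branch(branch(S, 6, a), wrap(S), wrap(k)).
Decompose branch/3: branch(U, U, a) = branch(S, 6, a),  wrap(R) = wrap(S),  wrap(k) = wrap(k).
Decompose branch/3: U = S,  U = 6,  a = a.
Bind U := S; substituting into the one remaining equation that mentions U gives: S = 6.
Bind S := 6; substituting into the one remaining equation that mentions S gives: wrap(R) = wrap(6). Substituting into the earlier binding gives U := 6.
Delete trivial equation a = a.
Decompose wrap/1: R = 6.
Bind R := 6; no other remaining equation mentions R.
Delete trivial equation wrap(k) = wrap(k).
No equations remain and no clash or occurs-check failure arose, so a unifier exists.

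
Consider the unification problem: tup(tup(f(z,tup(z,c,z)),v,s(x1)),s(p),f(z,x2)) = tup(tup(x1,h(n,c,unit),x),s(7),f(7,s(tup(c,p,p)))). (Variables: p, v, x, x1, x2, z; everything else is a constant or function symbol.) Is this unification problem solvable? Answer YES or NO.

YES

Decompose tup/3: tup(f(z,tup(z,c,z)),v,s(x1)) = tup(x1,h(n,c,unit),x),  s(p) = s(7),  f(z,x2) = f(7,s(tup(c,p,p))).
Decompose tup/3: f(z,tup(z,c,z)) = x1,  v = h(n,c,unit),  s(x1) = x.
Bind x1 := f(z,tup(z,c,z)); substituting into the one remaining equation that mentions x1 gives: s(f(z,tup(z,c,z))) = x.
Bind v := h(n,c,unit); no other remaining equation mentions v.
Bind x := s(f(z,tup(z,c,z))); no other remaining equation mentions x.
Decompose s/1: p = 7.
Bind p := 7; substituting into the remaining equation gives: f(z,x2) = f(7,s(tup(c,7,7))).
Decompose f/2: z = 7,  x2 = s(tup(c,7,7)).
Bind z := 7; no other remaining equation mentions z. Substituting into the earlier bindings gives x1 := f(7,tup(7,c,7)), x := s(f(7,tup(7,c,7))).
Bind x2 := s(tup(c,7,7)).
No equations remain and no clash or occurs-check failure arose, so a unifier exists.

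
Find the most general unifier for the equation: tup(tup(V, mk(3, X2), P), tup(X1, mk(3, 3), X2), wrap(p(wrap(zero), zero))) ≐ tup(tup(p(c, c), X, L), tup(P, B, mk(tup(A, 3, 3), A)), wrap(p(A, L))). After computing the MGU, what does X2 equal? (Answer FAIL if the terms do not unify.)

mk(tup(wrap(zero), 3, 3), wrap(zero))

Decompose tup/3: tup(V, mk(3, X2), P) ≐ tup(p(c, c), X, L),  tup(X1, mk(3, 3), X2) ≐ tup(P, B, mk(tup(A, 3, 3), A)),  wrap(p(wrap(zero), zero)) ≐ wrap(p(A, L)).
Decompose tup/3: V ≐ p(c, c),  mk(3, X2) ≐ X,  P ≐ L.
Bind V := p(c, c); no other remaining equation mentions V.
Bind X := mk(3, X2); no other remaining equation mentions X.
Bind P := L; substituting into the one remaining equation that mentions P gives: tup(X1, mk(3, 3), X2) ≐ tup(L, B, mk(tup(A, 3, 3), A)).
Decompose tup/3: X1 ≐ L,  mk(3, 3) ≐ B,  X2 ≐ mk(tup(A, 3, 3), A).
Bind X1 := L; no other remaining equation mentions X1.
Bind B := mk(3, 3); no other remaining equation mentions B.
Bind X2 := mk(tup(A, 3, 3), A); no other remaining equation mentions X2. Substituting into the earlier binding gives X := mk(3, mk(tup(A, 3, 3), A)).
Decompose wrap/1: p(wrap(zero), zero) ≐ p(A, L).
Decompose p/2: wrap(zero) ≐ A,  zero ≐ L.
Bind A := wrap(zero); no other remaining equation mentions A. Substituting into the earlier bindings gives X := mk(3, mk(tup(wrap(zero), 3, 3), wrap(zero))), X2 := mk(tup(wrap(zero), 3, 3), wrap(zero)).
Bind L := zero. Substituting into the earlier bindings gives P := zero, X1 := zero.
MGU = { V ↦ p(c, c), X ↦ mk(3, mk(tup(wrap(zero), 3, 3), wrap(zero))), P ↦ zero, X1 ↦ zero, B ↦ mk(3, 3), X2 ↦ mk(tup(wrap(zero), 3, 3), wrap(zero)), A ↦ wrap(zero), L ↦ zero }, so X2 ↦ mk(tup(wrap(zero), 3, 3), wrap(zero)).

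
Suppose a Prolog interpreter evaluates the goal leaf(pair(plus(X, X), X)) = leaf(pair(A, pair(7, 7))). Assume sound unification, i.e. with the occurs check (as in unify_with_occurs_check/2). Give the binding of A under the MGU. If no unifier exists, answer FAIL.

plus(pair(7, 7), pair(7, 7))

Decompose leaf/1: pair(plus(X, X), X) = pair(A, pair(7, 7)).
Decompose pair/2: plus(X, X) = A,  X = pair(7, 7).
Bind A := plus(X, X); no other remaining equation mentions A.
Bind X := pair(7, 7). Substituting into the earlier binding gives A := plus(pair(7, 7), pair(7, 7)).
MGU = { A -> plus(pair(7, 7), pair(7, 7)), X -> pair(7, 7) }, so A -> plus(pair(7, 7), pair(7, 7)).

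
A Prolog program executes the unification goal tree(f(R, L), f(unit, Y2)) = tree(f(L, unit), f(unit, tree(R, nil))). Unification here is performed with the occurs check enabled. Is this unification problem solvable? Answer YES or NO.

YES

Decompose tree/2: f(R, L) = f(L, unit),  f(unit, Y2) = f(unit, tree(R, nil)).
Decompose f/2: R = L,  L = unit.
Bind R := L; substituting into the one remaining equation that mentions R gives: f(unit, Y2) = f(unit, tree(L, nil)).
Bind L := unit; substituting into the remaining equation gives: f(unit, Y2) = f(unit, tree(unit, nil)). Substituting into the earlier binding gives R := unit.
Decompose f/2: unit = unit,  Y2 = tree(unit, nil).
Delete trivial equation unit = unit.
Bind Y2 := tree(unit, nil).
No equations remain and no clash or occurs-check failure arose, so a unifier exists.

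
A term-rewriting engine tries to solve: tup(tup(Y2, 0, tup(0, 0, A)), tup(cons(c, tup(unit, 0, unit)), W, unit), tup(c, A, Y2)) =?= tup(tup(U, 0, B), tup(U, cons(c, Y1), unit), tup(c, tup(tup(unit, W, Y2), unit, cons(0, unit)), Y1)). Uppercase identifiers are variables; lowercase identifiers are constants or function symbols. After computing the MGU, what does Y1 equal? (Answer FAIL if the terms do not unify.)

Decompose tup/3: tup(Y2, 0, tup(0, 0, A)) =?= tup(U, 0, B),  tup(cons(c, tup(unit, 0, unit)), W, unit) =?= tup(U, cons(c, Y1), unit),  tup(c, A, Y2) =?= tup(c, tup(tup(unit, W, Y2), unit, cons(0, unit)), Y1).
Decompose tup/3: Y2 =?= U,  0 =?= 0,  tup(0, 0, A) =?= B.
Bind Y2 := U; substituting into the one remaining equation that mentions Y2 gives: tup(c, A, U) =?= tup(c, tup(tup(unit, W, U), unit, cons(0, unit)), Y1).
Delete trivial equation 0 =?= 0.
Bind B := tup(0, 0, A); no other remaining equation mentions B.
Decompose tup/3: cons(c, tup(unit, 0, unit)) =?= U,  W =?= cons(c, Y1),  unit =?= unit.
Bind U := cons(c, tup(unit, 0, unit)); substituting into the one remaining equation that mentions U gives: tup(c, A, cons(c, tup(unit, 0, unit))) =?= tup(c, tup(tup(unit, W, cons(c, tup(unit, 0, unit))), unit, cons(0, unit)), Y1). Substituting into the earlier binding gives Y2 := cons(c, tup(unit, 0, unit)).
Bind W := cons(c, Y1); substituting into the one remaining equation that mentions W gives: tup(c, A, cons(c, tup(unit, 0, unit))) =?= tup(c, tup(tup(unit, cons(c, Y1), cons(c, tup(unit, 0, unit))), unit, cons(0, unit)), Y1).
Delete trivial equation unit =?= unit.
Decompose tup/3: c =?= c,  A =?= tup(tup(unit, cons(c, Y1), cons(c, tup(unit, 0, unit))), unit, cons(0, unit)),  cons(c, tup(unit, 0, unit)) =?= Y1.
Delete trivial equation c =?= c.
Bind A := tup(tup(unit, cons(c, Y1), cons(c, tup(unit, 0, unit))), unit, cons(0, unit)); no other remaining equation mentions A. Substituting into the earlier binding gives B := tup(0, 0, tup(tup(unit, cons(c, Y1), cons(c, tup(unit, 0, unit))), unit, cons(0, unit))).
Bind Y1 := cons(c, tup(unit, 0, unit)). Substituting into the earlier bindings gives B := tup(0, 0, tup(tup(unit, cons(c, cons(c, tup(unit, 0, unit))), cons(c, tup(unit, 0, unit))), unit, cons(0, unit))), W := cons(c, cons(c, tup(unit, 0, unit))), A := tup(tup(unit, cons(c, cons(c, tup(unit, 0, unit))), cons(c, tup(unit, 0, unit))), unit, cons(0, unit)).
MGU = { Y2 ↦ cons(c, tup(unit, 0, unit)), B ↦ tup(0, 0, tup(tup(unit, cons(c, cons(c, tup(unit, 0, unit))), cons(c, tup(unit, 0, unit))), unit, cons(0, unit))), U ↦ cons(c, tup(unit, 0, unit)), W ↦ cons(c, cons(c, tup(unit, 0, unit))), A ↦ tup(tup(unit, cons(c, cons(c, tup(unit, 0, unit))), cons(c, tup(unit, 0, unit))), unit, cons(0, unit)), Y1 ↦ cons(c, tup(unit, 0, unit)) }, so Y1 ↦ cons(c, tup(unit, 0, unit)).

cons(c, tup(unit, 0, unit))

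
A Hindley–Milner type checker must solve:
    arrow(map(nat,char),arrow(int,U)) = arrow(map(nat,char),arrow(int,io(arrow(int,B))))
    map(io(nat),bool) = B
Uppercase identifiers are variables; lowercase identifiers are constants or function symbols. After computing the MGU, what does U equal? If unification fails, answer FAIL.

Decompose arrow/2: map(nat,char) = map(nat,char),  arrow(int,U) = arrow(int,io(arrow(int,B))).
Delete trivial equation map(nat,char) = map(nat,char).
Decompose arrow/2: int = int,  U = io(arrow(int,B)).
Delete trivial equation int = int.
Bind U := io(arrow(int,B)); no other remaining equation mentions U.
Bind B := map(io(nat),bool). Substituting into the earlier binding gives U := io(arrow(int,map(io(nat),bool))).
MGU = { U -> io(arrow(int,map(io(nat),bool))), B -> map(io(nat),bool) }, so U -> io(arrow(int,map(io(nat),bool))).

io(arrow(int,map(io(nat),bool)))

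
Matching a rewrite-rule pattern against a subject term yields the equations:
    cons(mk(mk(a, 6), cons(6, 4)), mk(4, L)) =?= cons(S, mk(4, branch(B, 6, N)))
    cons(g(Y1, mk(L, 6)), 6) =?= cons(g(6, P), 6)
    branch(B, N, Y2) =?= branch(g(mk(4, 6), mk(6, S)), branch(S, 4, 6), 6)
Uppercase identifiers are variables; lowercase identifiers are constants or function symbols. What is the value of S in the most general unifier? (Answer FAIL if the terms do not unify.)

Decompose cons/2: mk(mk(a, 6), cons(6, 4)) =?= S,  mk(4, L) =?= mk(4, branch(B, 6, N)).
Bind S := mk(mk(a, 6), cons(6, 4)); substituting into the one remaining equation that mentions S gives: branch(B, N, Y2) =?= branch(g(mk(4, 6), mk(6, mk(mk(a, 6), cons(6, 4)))), branch(mk(mk(a, 6), cons(6, 4)), 4, 6), 6).
Decompose mk/2: 4 =?= 4,  L =?= branch(B, 6, N).
Delete trivial equation 4 =?= 4.
Bind L := branch(B, 6, N); substituting into the one remaining equation that mentions L gives: cons(g(Y1, mk(branch(B, 6, N), 6)), 6) =?= cons(g(6, P), 6).
Decompose cons/2: g(Y1, mk(branch(B, 6, N), 6)) =?= g(6, P),  6 =?= 6.
Decompose g/2: Y1 =?= 6,  mk(branch(B, 6, N), 6) =?= P.
Bind Y1 := 6; no other remaining equation mentions Y1.
Bind P := mk(branch(B, 6, N), 6); no other remaining equation mentions P.
Delete trivial equation 6 =?= 6.
Decompose branch/3: B =?= g(mk(4, 6), mk(6, mk(mk(a, 6), cons(6, 4)))),  N =?= branch(mk(mk(a, 6), cons(6, 4)), 4, 6),  Y2 =?= 6.
Bind B := g(mk(4, 6), mk(6, mk(mk(a, 6), cons(6, 4)))); no other remaining equation mentions B. Substituting into the earlier bindings gives L := branch(g(mk(4, 6), mk(6, mk(mk(a, 6), cons(6, 4)))), 6, N), P := mk(branch(g(mk(4, 6), mk(6, mk(mk(a, 6), cons(6, 4)))), 6, N), 6).
Bind N := branch(mk(mk(a, 6), cons(6, 4)), 4, 6); no other remaining equation mentions N. Substituting into the earlier bindings gives L := branch(g(mk(4, 6), mk(6, mk(mk(a, 6), cons(6, 4)))), 6, branch(mk(mk(a, 6), cons(6, 4)), 4, 6)), P := mk(branch(g(mk(4, 6), mk(6, mk(mk(a, 6), cons(6, 4)))), 6, branch(mk(mk(a, 6), cons(6, 4)), 4, 6)), 6).
Bind Y2 := 6.
MGU = { S ↦ mk(mk(a, 6), cons(6, 4)), L ↦ branch(g(mk(4, 6), mk(6, mk(mk(a, 6), cons(6, 4)))), 6, branch(mk(mk(a, 6), cons(6, 4)), 4, 6)), Y1 ↦ 6, P ↦ mk(branch(g(mk(4, 6), mk(6, mk(mk(a, 6), cons(6, 4)))), 6, branch(mk(mk(a, 6), cons(6, 4)), 4, 6)), 6), B ↦ g(mk(4, 6), mk(6, mk(mk(a, 6), cons(6, 4)))), N ↦ branch(mk(mk(a, 6), cons(6, 4)), 4, 6), Y2 ↦ 6 }, so S ↦ mk(mk(a, 6), cons(6, 4)).

mk(mk(a, 6), cons(6, 4))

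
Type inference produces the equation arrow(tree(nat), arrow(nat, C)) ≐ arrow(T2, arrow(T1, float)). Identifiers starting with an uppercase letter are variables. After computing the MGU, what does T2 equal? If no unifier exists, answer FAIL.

Decompose arrow/2: tree(nat) ≐ T2,  arrow(nat, C) ≐ arrow(T1, float).
Bind T2 := tree(nat); no other remaining equation mentions T2.
Decompose arrow/2: nat ≐ T1,  C ≐ float.
Bind T1 := nat; no other remaining equation mentions T1.
Bind C := float.
MGU = { T2 ↦ tree(nat), T1 ↦ nat, C ↦ float }, so T2 ↦ tree(nat).

tree(nat)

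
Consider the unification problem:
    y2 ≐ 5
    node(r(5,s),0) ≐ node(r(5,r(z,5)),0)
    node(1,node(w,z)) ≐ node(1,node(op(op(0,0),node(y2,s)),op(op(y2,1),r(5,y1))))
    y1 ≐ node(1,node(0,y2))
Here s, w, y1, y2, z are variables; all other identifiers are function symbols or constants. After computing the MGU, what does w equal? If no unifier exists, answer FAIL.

op(op(0,0),node(5,r(op(op(5,1),r(5,node(1,node(0,5)))),5)))

Bind y2 := 5; substituting into the 2 remaining equations that mention y2 gives: node(1,node(w,z)) ≐ node(1,node(op(op(0,0),node(5,s)),op(op(5,1),r(5,y1)))),  y1 ≐ node(1,node(0,5)).
Decompose node/2: r(5,s) ≐ r(5,r(z,5)),  0 ≐ 0.
Decompose r/2: 5 ≐ 5,  s ≐ r(z,5).
Delete trivial equation 5 ≐ 5.
Bind s := r(z,5); substituting into the one remaining equation that mentions s gives: node(1,node(w,z)) ≐ node(1,node(op(op(0,0),node(5,r(z,5))),op(op(5,1),r(5,y1)))).
Delete trivial equation 0 ≐ 0.
Decompose node/2: 1 ≐ 1,  node(w,z) ≐ node(op(op(0,0),node(5,r(z,5))),op(op(5,1),r(5,y1))).
Delete trivial equation 1 ≐ 1.
Decompose node/2: w ≐ op(op(0,0),node(5,r(z,5))),  z ≐ op(op(5,1),r(5,y1)).
Bind w := op(op(0,0),node(5,r(z,5))); no other remaining equation mentions w.
Bind z := op(op(5,1),r(5,y1)); no other remaining equation mentions z. Substituting into the earlier bindings gives s := r(op(op(5,1),r(5,y1)),5), w := op(op(0,0),node(5,r(op(op(5,1),r(5,y1)),5))).
Bind y1 := node(1,node(0,5)). Substituting into the earlier bindings gives s := r(op(op(5,1),r(5,node(1,node(0,5)))),5), w := op(op(0,0),node(5,r(op(op(5,1),r(5,node(1,node(0,5)))),5))), z := op(op(5,1),r(5,node(1,node(0,5)))).
MGU = { y2 ↦ 5, s ↦ r(op(op(5,1),r(5,node(1,node(0,5)))),5), w ↦ op(op(0,0),node(5,r(op(op(5,1),r(5,node(1,node(0,5)))),5))), z ↦ op(op(5,1),r(5,node(1,node(0,5)))), y1 ↦ node(1,node(0,5)) }, so w ↦ op(op(0,0),node(5,r(op(op(5,1),r(5,node(1,node(0,5)))),5))).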